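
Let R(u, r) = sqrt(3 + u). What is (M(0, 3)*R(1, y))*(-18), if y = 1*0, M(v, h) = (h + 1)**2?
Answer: -576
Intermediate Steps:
M(v, h) = (1 + h)**2
y = 0
(M(0, 3)*R(1, y))*(-18) = ((1 + 3)**2*sqrt(3 + 1))*(-18) = (4**2*sqrt(4))*(-18) = (16*2)*(-18) = 32*(-18) = -576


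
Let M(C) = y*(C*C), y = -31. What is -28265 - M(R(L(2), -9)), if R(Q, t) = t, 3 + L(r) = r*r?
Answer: -25754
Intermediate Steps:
L(r) = -3 + r² (L(r) = -3 + r*r = -3 + r²)
M(C) = -31*C² (M(C) = -31*C*C = -31*C²)
-28265 - M(R(L(2), -9)) = -28265 - (-31)*(-9)² = -28265 - (-31)*81 = -28265 - 1*(-2511) = -28265 + 2511 = -25754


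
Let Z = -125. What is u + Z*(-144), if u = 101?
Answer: 18101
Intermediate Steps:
u + Z*(-144) = 101 - 125*(-144) = 101 + 18000 = 18101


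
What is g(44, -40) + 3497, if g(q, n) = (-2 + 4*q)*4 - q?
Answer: 4149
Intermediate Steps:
g(q, n) = -8 + 15*q (g(q, n) = (-8 + 16*q) - q = -8 + 15*q)
g(44, -40) + 3497 = (-8 + 15*44) + 3497 = (-8 + 660) + 3497 = 652 + 3497 = 4149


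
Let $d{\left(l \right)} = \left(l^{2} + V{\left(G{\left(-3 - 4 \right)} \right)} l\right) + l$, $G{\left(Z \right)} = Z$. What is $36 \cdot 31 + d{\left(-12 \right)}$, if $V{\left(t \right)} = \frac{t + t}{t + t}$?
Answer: $1236$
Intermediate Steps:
$V{\left(t \right)} = 1$ ($V{\left(t \right)} = \frac{2 t}{2 t} = 2 t \frac{1}{2 t} = 1$)
$d{\left(l \right)} = l^{2} + 2 l$ ($d{\left(l \right)} = \left(l^{2} + 1 l\right) + l = \left(l^{2} + l\right) + l = \left(l + l^{2}\right) + l = l^{2} + 2 l$)
$36 \cdot 31 + d{\left(-12 \right)} = 36 \cdot 31 - 12 \left(2 - 12\right) = 1116 - -120 = 1116 + 120 = 1236$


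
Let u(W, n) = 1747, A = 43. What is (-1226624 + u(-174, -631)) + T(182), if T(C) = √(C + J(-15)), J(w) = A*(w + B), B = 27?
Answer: -1224877 + √698 ≈ -1.2249e+6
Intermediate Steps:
J(w) = 1161 + 43*w (J(w) = 43*(w + 27) = 43*(27 + w) = 1161 + 43*w)
T(C) = √(516 + C) (T(C) = √(C + (1161 + 43*(-15))) = √(C + (1161 - 645)) = √(C + 516) = √(516 + C))
(-1226624 + u(-174, -631)) + T(182) = (-1226624 + 1747) + √(516 + 182) = -1224877 + √698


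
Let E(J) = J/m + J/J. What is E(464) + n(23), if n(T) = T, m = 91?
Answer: 2648/91 ≈ 29.099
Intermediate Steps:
E(J) = 1 + J/91 (E(J) = J/91 + J/J = J*(1/91) + 1 = J/91 + 1 = 1 + J/91)
E(464) + n(23) = (1 + (1/91)*464) + 23 = (1 + 464/91) + 23 = 555/91 + 23 = 2648/91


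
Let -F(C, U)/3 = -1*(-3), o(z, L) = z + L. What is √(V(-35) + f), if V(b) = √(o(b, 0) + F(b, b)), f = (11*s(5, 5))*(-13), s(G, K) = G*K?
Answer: √(-3575 + 2*I*√11) ≈ 0.0555 + 59.791*I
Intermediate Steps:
o(z, L) = L + z
F(C, U) = -9 (F(C, U) = -(-3)*(-3) = -3*3 = -9)
f = -3575 (f = (11*(5*5))*(-13) = (11*25)*(-13) = 275*(-13) = -3575)
V(b) = √(-9 + b) (V(b) = √((0 + b) - 9) = √(b - 9) = √(-9 + b))
√(V(-35) + f) = √(√(-9 - 35) - 3575) = √(√(-44) - 3575) = √(2*I*√11 - 3575) = √(-3575 + 2*I*√11)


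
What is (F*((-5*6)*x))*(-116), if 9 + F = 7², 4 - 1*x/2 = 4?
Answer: 0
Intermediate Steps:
x = 0 (x = 8 - 2*4 = 8 - 8 = 0)
F = 40 (F = -9 + 7² = -9 + 49 = 40)
(F*((-5*6)*x))*(-116) = (40*(-5*6*0))*(-116) = (40*(-30*0))*(-116) = (40*0)*(-116) = 0*(-116) = 0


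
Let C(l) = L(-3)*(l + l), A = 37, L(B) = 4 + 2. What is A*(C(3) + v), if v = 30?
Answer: 2442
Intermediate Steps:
L(B) = 6
C(l) = 12*l (C(l) = 6*(l + l) = 6*(2*l) = 12*l)
A*(C(3) + v) = 37*(12*3 + 30) = 37*(36 + 30) = 37*66 = 2442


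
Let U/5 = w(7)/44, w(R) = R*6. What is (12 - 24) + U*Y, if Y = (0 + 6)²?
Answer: 1758/11 ≈ 159.82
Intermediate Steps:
Y = 36 (Y = 6² = 36)
w(R) = 6*R
U = 105/22 (U = 5*((6*7)/44) = 5*(42*(1/44)) = 5*(21/22) = 105/22 ≈ 4.7727)
(12 - 24) + U*Y = (12 - 24) + (105/22)*36 = -12 + 1890/11 = 1758/11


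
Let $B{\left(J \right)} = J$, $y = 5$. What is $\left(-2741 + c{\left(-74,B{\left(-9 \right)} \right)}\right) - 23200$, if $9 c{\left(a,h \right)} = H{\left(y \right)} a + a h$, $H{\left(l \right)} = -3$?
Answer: $- \frac{77527}{3} \approx -25842.0$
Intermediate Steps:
$c{\left(a,h \right)} = - \frac{a}{3} + \frac{a h}{9}$ ($c{\left(a,h \right)} = \frac{- 3 a + a h}{9} = - \frac{a}{3} + \frac{a h}{9}$)
$\left(-2741 + c{\left(-74,B{\left(-9 \right)} \right)}\right) - 23200 = \left(-2741 + \frac{1}{9} \left(-74\right) \left(-3 - 9\right)\right) - 23200 = \left(-2741 + \frac{1}{9} \left(-74\right) \left(-12\right)\right) - 23200 = \left(-2741 + \frac{296}{3}\right) - 23200 = - \frac{7927}{3} - 23200 = - \frac{77527}{3}$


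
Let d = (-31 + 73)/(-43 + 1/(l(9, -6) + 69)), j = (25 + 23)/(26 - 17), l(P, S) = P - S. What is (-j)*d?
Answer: 18816/3611 ≈ 5.2107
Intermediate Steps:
j = 16/3 (j = 48/9 = 48*(⅑) = 16/3 ≈ 5.3333)
d = -3528/3611 (d = (-31 + 73)/(-43 + 1/((9 - 1*(-6)) + 69)) = 42/(-43 + 1/((9 + 6) + 69)) = 42/(-43 + 1/(15 + 69)) = 42/(-43 + 1/84) = 42/(-3611/84) = 42*(-84/3611) = -3528/3611 ≈ -0.97701)
(-j)*d = -1*16/3*(-3528/3611) = -16/3*(-3528/3611) = 18816/3611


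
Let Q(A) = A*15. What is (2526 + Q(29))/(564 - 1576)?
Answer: -2961/1012 ≈ -2.9259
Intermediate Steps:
Q(A) = 15*A
(2526 + Q(29))/(564 - 1576) = (2526 + 15*29)/(564 - 1576) = (2526 + 435)/(-1012) = 2961*(-1/1012) = -2961/1012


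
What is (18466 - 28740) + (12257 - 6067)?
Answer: -4084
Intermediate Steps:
(18466 - 28740) + (12257 - 6067) = -10274 + 6190 = -4084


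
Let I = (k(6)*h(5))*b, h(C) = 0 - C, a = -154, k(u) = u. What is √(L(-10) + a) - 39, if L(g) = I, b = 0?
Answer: -39 + I*√154 ≈ -39.0 + 12.41*I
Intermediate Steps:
h(C) = -C
I = 0 (I = (6*(-1*5))*0 = (6*(-5))*0 = -30*0 = 0)
L(g) = 0
√(L(-10) + a) - 39 = √(0 - 154) - 39 = √(-154) - 39 = I*√154 - 39 = -39 + I*√154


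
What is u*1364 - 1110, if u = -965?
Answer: -1317370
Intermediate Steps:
u*1364 - 1110 = -965*1364 - 1110 = -1316260 - 1110 = -1317370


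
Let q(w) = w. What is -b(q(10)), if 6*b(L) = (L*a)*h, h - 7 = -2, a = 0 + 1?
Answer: -25/3 ≈ -8.3333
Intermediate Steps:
a = 1
h = 5 (h = 7 - 2 = 5)
b(L) = 5*L/6 (b(L) = ((L*1)*5)/6 = (L*5)/6 = (5*L)/6 = 5*L/6)
-b(q(10)) = -5*10/6 = -1*25/3 = -25/3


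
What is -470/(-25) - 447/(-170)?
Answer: 3643/170 ≈ 21.429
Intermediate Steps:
-470/(-25) - 447/(-170) = -470*(-1/25) - 447*(-1/170) = 94/5 + 447/170 = 3643/170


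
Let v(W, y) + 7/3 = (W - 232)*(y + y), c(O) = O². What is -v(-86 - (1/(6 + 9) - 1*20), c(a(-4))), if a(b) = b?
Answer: 143107/15 ≈ 9540.5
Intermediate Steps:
v(W, y) = -7/3 + 2*y*(-232 + W) (v(W, y) = -7/3 + (W - 232)*(y + y) = -7/3 + (-232 + W)*(2*y) = -7/3 + 2*y*(-232 + W))
-v(-86 - (1/(6 + 9) - 1*20), c(a(-4))) = -(-7/3 - 464*(-4)² + 2*(-86 - (1/(6 + 9) - 1*20))*(-4)²) = -(-7/3 - 464*16 + 2*(-86 - (1/15 - 20))*16) = -(-7/3 - 7424 + 2*(-86 - (1/15 - 20))*16) = -(-7/3 - 7424 + 2*(-86 - 1*(-299/15))*16) = -(-7/3 - 7424 + 2*(-86 + 299/15)*16) = -(-7/3 - 7424 + 2*(-991/15)*16) = -(-7/3 - 7424 - 31712/15) = -1*(-143107/15) = 143107/15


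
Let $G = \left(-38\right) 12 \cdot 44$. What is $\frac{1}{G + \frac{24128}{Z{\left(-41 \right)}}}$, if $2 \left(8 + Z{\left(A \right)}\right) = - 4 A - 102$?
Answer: $- \frac{23}{437344} \approx -5.259 \cdot 10^{-5}$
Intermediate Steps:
$Z{\left(A \right)} = -59 - 2 A$ ($Z{\left(A \right)} = -8 + \frac{- 4 A - 102}{2} = -8 + \frac{-102 - 4 A}{2} = -8 - \left(51 + 2 A\right) = -59 - 2 A$)
$G = -20064$ ($G = \left(-456\right) 44 = -20064$)
$\frac{1}{G + \frac{24128}{Z{\left(-41 \right)}}} = \frac{1}{-20064 + \frac{24128}{-59 - -82}} = \frac{1}{-20064 + \frac{24128}{-59 + 82}} = \frac{1}{-20064 + \frac{24128}{23}} = \frac{1}{- \frac{437344}{23}} = - \frac{23}{437344}$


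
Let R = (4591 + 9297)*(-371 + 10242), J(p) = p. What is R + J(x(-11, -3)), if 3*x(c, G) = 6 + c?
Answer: 411265339/3 ≈ 1.3709e+8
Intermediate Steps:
x(c, G) = 2 + c/3 (x(c, G) = (6 + c)/3 = 2 + c/3)
R = 137088448 (R = 13888*9871 = 137088448)
R + J(x(-11, -3)) = 137088448 + (2 + (⅓)*(-11)) = 137088448 + (2 - 11/3) = 137088448 - 5/3 = 411265339/3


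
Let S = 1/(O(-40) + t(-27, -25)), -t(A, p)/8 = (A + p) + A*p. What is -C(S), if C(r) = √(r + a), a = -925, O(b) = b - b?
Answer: -I*√5744310446/2492 ≈ -30.414*I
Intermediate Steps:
O(b) = 0
t(A, p) = -8*A - 8*p - 8*A*p (t(A, p) = -8*((A + p) + A*p) = -8*(A + p + A*p) = -8*A - 8*p - 8*A*p)
S = -1/4984 (S = 1/(0 + (-8*(-27) - 8*(-25) - 8*(-27)*(-25))) = 1/(0 + (216 + 200 - 5400)) = 1/(0 - 4984) = 1/(-4984) = -1/4984 ≈ -0.00020064)
C(r) = √(-925 + r) (C(r) = √(r - 925) = √(-925 + r))
-C(S) = -√(-925 - 1/4984) = -√(-4610201/4984) = -I*√5744310446/2492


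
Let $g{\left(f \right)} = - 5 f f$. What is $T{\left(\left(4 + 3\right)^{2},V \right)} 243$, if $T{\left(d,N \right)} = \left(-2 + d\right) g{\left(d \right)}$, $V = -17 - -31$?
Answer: $-137109105$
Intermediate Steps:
$g{\left(f \right)} = - 5 f^{2}$
$V = 14$ ($V = -17 + 31 = 14$)
$T{\left(d,N \right)} = - 5 d^{2} \left(-2 + d\right)$ ($T{\left(d,N \right)} = \left(-2 + d\right) \left(- 5 d^{2}\right) = - 5 d^{2} \left(-2 + d\right)$)
$T{\left(\left(4 + 3\right)^{2},V \right)} 243 = 5 \left(\left(4 + 3\right)^{2}\right)^{2} \left(2 - \left(4 + 3\right)^{2}\right) 243 = 5 \left(7^{2}\right)^{2} \left(2 - 7^{2}\right) 243 = 5 \cdot 49^{2} \left(2 - 49\right) 243 = 5 \cdot 2401 \left(2 - 49\right) 243 = 5 \cdot 2401 \left(-47\right) 243 = \left(-564235\right) 243 = -137109105$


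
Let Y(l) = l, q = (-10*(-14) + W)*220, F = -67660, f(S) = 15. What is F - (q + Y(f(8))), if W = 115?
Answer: -123775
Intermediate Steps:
q = 56100 (q = (-10*(-14) + 115)*220 = (140 + 115)*220 = 255*220 = 56100)
F - (q + Y(f(8))) = -67660 - (56100 + 15) = -67660 - 1*56115 = -67660 - 56115 = -123775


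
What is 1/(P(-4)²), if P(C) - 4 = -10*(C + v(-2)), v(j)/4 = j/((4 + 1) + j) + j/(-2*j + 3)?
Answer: 441/2972176 ≈ 0.00014838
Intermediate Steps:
v(j) = 4*j/(3 - 2*j) + 4*j/(5 + j) (v(j) = 4*(j/((4 + 1) + j) + j/(-2*j + 3)) = 4*(j/(5 + j) + j/(3 - 2*j)) = 4*(j/(3 - 2*j) + j/(5 + j)) = 4*j/(3 - 2*j) + 4*j/(5 + j))
P(C) = 884/21 - 10*C (P(C) = 4 - 10*(C + 4*(-2)*(-8 - 2)/(-15 + 2*(-2)² + 7*(-2))) = 4 - 10*(C + 4*(-2)*(-10)/(-15 + 2*4 - 14)) = 4 - 10*(C + 4*(-2)*(-10)/(-15 + 8 - 14)) = 4 - 10*(C + 4*(-2)*(-10)/(-21)) = 4 - 10*(C + 4*(-2)*(-1/21)*(-10)) = 4 - 10*(C - 80/21) = 4 - 10*(-80/21 + C) = 4 + (800/21 - 10*C) = 884/21 - 10*C)
1/(P(-4)²) = 1/((884/21 - 10*(-4))²) = 1/((884/21 + 40)²) = 1/((1724/21)²) = 1/(2972176/441) = 441/2972176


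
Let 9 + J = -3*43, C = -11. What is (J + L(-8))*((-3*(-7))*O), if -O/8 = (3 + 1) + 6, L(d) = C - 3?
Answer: 255360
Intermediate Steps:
L(d) = -14 (L(d) = -11 - 3 = -14)
J = -138 (J = -9 - 3*43 = -9 - 129 = -138)
O = -80 (O = -8*((3 + 1) + 6) = -8*(4 + 6) = -8*10 = -80)
(J + L(-8))*((-3*(-7))*O) = (-138 - 14)*(-3*(-7)*(-80)) = -3192*(-80) = -152*(-1680) = 255360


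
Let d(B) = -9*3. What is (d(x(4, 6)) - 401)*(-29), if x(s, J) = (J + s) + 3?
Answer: 12412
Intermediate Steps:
x(s, J) = 3 + J + s
d(B) = -27
(d(x(4, 6)) - 401)*(-29) = (-27 - 401)*(-29) = -428*(-29) = 12412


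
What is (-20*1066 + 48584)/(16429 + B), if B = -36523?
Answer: -4544/3349 ≈ -1.3568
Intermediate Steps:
(-20*1066 + 48584)/(16429 + B) = (-20*1066 + 48584)/(16429 - 36523) = (-21320 + 48584)/(-20094) = 27264*(-1/20094) = -4544/3349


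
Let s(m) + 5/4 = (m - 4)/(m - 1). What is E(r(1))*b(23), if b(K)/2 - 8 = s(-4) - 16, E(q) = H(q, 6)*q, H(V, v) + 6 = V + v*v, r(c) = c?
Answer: -4743/10 ≈ -474.30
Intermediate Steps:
s(m) = -5/4 + (-4 + m)/(-1 + m) (s(m) = -5/4 + (m - 4)/(m - 1) = -5/4 + (-4 + m)/(-1 + m))
H(V, v) = -6 + V + v² (H(V, v) = -6 + (V + v*v) = -6 + (V + v²) = -6 + V + v²)
E(q) = q*(30 + q) (E(q) = (-6 + q + 6²)*q = (-6 + q + 36)*q = (30 + q)*q = q*(30 + q))
b(K) = -153/10 (b(K) = 16 + 2*((-11 - 1*(-4))/(4*(-1 - 4)) - 16) = 16 + 2*((¼)*(-11 + 4)/(-5) - 16) = 16 + 2*((¼)*(-⅕)*(-7) - 16) = 16 + 2*(7/20 - 16) = 16 + 2*(-313/20) = 16 - 313/10 = -153/10)
E(r(1))*b(23) = (1*(30 + 1))*(-153/10) = (1*31)*(-153/10) = 31*(-153/10) = -4743/10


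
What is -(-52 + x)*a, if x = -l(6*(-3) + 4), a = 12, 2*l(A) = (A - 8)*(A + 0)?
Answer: 2472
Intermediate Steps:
l(A) = A*(-8 + A)/2 (l(A) = ((A - 8)*(A + 0))/2 = ((-8 + A)*A)/2 = (A*(-8 + A))/2 = A*(-8 + A)/2)
x = -154 (x = -(6*(-3) + 4)*(-8 + (6*(-3) + 4))/2 = -(-18 + 4)*(-8 + (-18 + 4))/2 = -(-14)*(-8 - 14)/2 = -(-14)*(-22)/2 = -1*154 = -154)
-(-52 + x)*a = -(-52 - 154)*12 = -(-206)*12 = -1*(-2472) = 2472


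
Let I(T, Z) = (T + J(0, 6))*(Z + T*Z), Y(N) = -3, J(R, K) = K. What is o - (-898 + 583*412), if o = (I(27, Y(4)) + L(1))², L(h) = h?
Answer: 7439143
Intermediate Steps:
I(T, Z) = (6 + T)*(Z + T*Z) (I(T, Z) = (T + 6)*(Z + T*Z) = (6 + T)*(Z + T*Z))
o = 7678441 (o = (-3*(6 + 27² + 7*27) + 1)² = (-3*(6 + 729 + 189) + 1)² = (-3*924 + 1)² = (-2772 + 1)² = (-2771)² = 7678441)
o - (-898 + 583*412) = 7678441 - (-898 + 583*412) = 7678441 - (-898 + 240196) = 7678441 - 1*239298 = 7678441 - 239298 = 7439143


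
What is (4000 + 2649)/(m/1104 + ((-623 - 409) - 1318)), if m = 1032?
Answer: -305854/108057 ≈ -2.8305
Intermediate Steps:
(4000 + 2649)/(m/1104 + ((-623 - 409) - 1318)) = (4000 + 2649)/(1032/1104 + ((-623 - 409) - 1318)) = 6649/(1032*(1/1104) + (-1032 - 1318)) = 6649/(43/46 - 2350) = 6649/(-108057/46) = 6649*(-46/108057) = -305854/108057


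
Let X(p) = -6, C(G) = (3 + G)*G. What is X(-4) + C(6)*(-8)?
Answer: -438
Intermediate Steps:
C(G) = G*(3 + G)
X(-4) + C(6)*(-8) = -6 + (6*(3 + 6))*(-8) = -6 + (6*9)*(-8) = -6 + 54*(-8) = -6 - 432 = -438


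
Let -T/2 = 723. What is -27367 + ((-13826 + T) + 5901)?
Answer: -36738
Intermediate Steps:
T = -1446 (T = -2*723 = -1446)
-27367 + ((-13826 + T) + 5901) = -27367 + ((-13826 - 1446) + 5901) = -27367 + (-15272 + 5901) = -27367 - 9371 = -36738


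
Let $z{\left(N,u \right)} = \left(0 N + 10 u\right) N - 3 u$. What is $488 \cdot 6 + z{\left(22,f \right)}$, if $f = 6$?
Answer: $4230$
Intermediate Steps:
$z{\left(N,u \right)} = - 3 u + 10 N u$ ($z{\left(N,u \right)} = \left(0 + 10 u\right) N - 3 u = 10 u N - 3 u = 10 N u - 3 u = - 3 u + 10 N u$)
$488 \cdot 6 + z{\left(22,f \right)} = 488 \cdot 6 + 6 \left(-3 + 10 \cdot 22\right) = 2928 + 6 \left(-3 + 220\right) = 2928 + 6 \cdot 217 = 2928 + 1302 = 4230$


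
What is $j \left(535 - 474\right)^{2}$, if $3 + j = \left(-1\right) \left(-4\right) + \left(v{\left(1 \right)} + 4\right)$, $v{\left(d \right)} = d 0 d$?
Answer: $18605$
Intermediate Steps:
$v{\left(d \right)} = 0$ ($v{\left(d \right)} = 0 d = 0$)
$j = 5$ ($j = -3 + \left(\left(-1\right) \left(-4\right) + \left(0 + 4\right)\right) = -3 + \left(4 + 4\right) = -3 + 8 = 5$)
$j \left(535 - 474\right)^{2} = 5 \left(535 - 474\right)^{2} = 5 \cdot 61^{2} = 5 \cdot 3721 = 18605$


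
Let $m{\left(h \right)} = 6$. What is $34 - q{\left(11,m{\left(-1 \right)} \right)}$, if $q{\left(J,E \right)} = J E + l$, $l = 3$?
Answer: $-35$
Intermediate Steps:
$q{\left(J,E \right)} = 3 + E J$ ($q{\left(J,E \right)} = J E + 3 = E J + 3 = 3 + E J$)
$34 - q{\left(11,m{\left(-1 \right)} \right)} = 34 - \left(3 + 6 \cdot 11\right) = 34 - \left(3 + 66\right) = 34 - 69 = -35$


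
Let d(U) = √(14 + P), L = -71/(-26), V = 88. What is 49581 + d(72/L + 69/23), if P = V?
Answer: 49581 + √102 ≈ 49591.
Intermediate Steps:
L = 71/26 (L = -71*(-1/26) = 71/26 ≈ 2.7308)
P = 88
d(U) = √102 (d(U) = √(14 + 88) = √102)
49581 + d(72/L + 69/23) = 49581 + √102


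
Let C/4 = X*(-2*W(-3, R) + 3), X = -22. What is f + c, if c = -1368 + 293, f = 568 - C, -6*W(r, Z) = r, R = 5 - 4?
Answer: -331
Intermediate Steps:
R = 1
W(r, Z) = -r/6
C = -176 (C = 4*(-22*(-(-1)*(-3)/3 + 3)) = 4*(-22*(-2*1/2 + 3)) = 4*(-22*(-1 + 3)) = 4*(-22*2) = 4*(-44) = -176)
f = 744 (f = 568 - 1*(-176) = 568 + 176 = 744)
c = -1075
f + c = 744 - 1075 = -331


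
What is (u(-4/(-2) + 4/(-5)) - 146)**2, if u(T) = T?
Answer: 524176/25 ≈ 20967.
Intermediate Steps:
(u(-4/(-2) + 4/(-5)) - 146)**2 = ((-4/(-2) + 4/(-5)) - 146)**2 = ((-4*(-1/2) + 4*(-1/5)) - 146)**2 = ((2 - 4/5) - 146)**2 = (6/5 - 146)**2 = (-724/5)**2 = 524176/25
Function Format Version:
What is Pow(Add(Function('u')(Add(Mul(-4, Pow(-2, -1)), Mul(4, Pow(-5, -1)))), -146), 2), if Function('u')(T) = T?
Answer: Rational(524176, 25) ≈ 20967.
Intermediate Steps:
Pow(Add(Function('u')(Add(Mul(-4, Pow(-2, -1)), Mul(4, Pow(-5, -1)))), -146), 2) = Pow(Add(Add(Mul(-4, Pow(-2, -1)), Mul(4, Pow(-5, -1))), -146), 2) = Pow(Add(Add(Mul(-4, Rational(-1, 2)), Mul(4, Rational(-1, 5))), -146), 2) = Pow(Add(Add(2, Rational(-4, 5)), -146), 2) = Pow(Add(Rational(6, 5), -146), 2) = Pow(Rational(-724, 5), 2) = Rational(524176, 25)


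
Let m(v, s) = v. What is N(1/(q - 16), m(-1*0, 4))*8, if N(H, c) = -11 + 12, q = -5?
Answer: 8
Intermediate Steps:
N(H, c) = 1
N(1/(q - 16), m(-1*0, 4))*8 = 1*8 = 8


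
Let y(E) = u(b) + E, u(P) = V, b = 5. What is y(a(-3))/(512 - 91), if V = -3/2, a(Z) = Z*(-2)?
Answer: 9/842 ≈ 0.010689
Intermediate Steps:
a(Z) = -2*Z
V = -3/2 (V = -3*½ = -3/2 ≈ -1.5000)
u(P) = -3/2
y(E) = -3/2 + E
y(a(-3))/(512 - 91) = (-3/2 - 2*(-3))/(512 - 91) = (-3/2 + 6)/421 = (1/421)*(9/2) = 9/842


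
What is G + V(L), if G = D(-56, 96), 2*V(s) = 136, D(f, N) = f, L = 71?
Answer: 12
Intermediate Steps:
V(s) = 68 (V(s) = (½)*136 = 68)
G = -56
G + V(L) = -56 + 68 = 12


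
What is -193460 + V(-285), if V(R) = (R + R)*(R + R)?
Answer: 131440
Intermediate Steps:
V(R) = 4*R² (V(R) = (2*R)*(2*R) = 4*R²)
-193460 + V(-285) = -193460 + 4*(-285)² = -193460 + 4*81225 = -193460 + 324900 = 131440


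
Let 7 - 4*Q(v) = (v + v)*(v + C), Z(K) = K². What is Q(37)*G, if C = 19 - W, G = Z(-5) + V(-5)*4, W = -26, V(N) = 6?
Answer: -296989/4 ≈ -74247.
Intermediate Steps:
G = 49 (G = (-5)² + 6*4 = 25 + 24 = 49)
C = 45 (C = 19 - 1*(-26) = 19 + 26 = 45)
Q(v) = 7/4 - v*(45 + v)/2 (Q(v) = 7/4 - (v + v)*(v + 45)/4 = 7/4 - 2*v*(45 + v)/4 = 7/4 - v*(45 + v)/2)
Q(37)*G = (7/4 - 45/2*37 - ½*37²)*49 = (7/4 - 1665/2 - ½*1369)*49 = (7/4 - 1665/2 - 1369/2)*49 = -6061/4*49 = -296989/4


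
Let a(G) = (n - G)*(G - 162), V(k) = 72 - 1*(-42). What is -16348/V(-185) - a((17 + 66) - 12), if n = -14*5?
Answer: -739541/57 ≈ -12974.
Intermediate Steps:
V(k) = 114 (V(k) = 72 + 42 = 114)
n = -70
a(G) = (-162 + G)*(-70 - G) (a(G) = (-70 - G)*(G - 162) = (-70 - G)*(-162 + G) = (-162 + G)*(-70 - G))
-16348/V(-185) - a((17 + 66) - 12) = -16348/114 - (11340 - ((17 + 66) - 12)**2 + 92*((17 + 66) - 12)) = -16348*1/114 - (11340 - (83 - 12)**2 + 92*(83 - 12)) = -8174/57 - (11340 - 1*71**2 + 92*71) = -8174/57 - (11340 - 1*5041 + 6532) = -8174/57 - (11340 - 5041 + 6532) = -8174/57 - 1*12831 = -8174/57 - 12831 = -739541/57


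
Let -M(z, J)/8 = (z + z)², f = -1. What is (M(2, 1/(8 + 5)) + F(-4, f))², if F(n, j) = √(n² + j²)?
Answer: (-128 + √17)² ≈ 15345.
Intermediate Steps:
F(n, j) = √(j² + n²)
M(z, J) = -32*z² (M(z, J) = -8*(z + z)² = -8*4*z² = -32*z²)
(M(2, 1/(8 + 5)) + F(-4, f))² = (-32*2² + √((-1)² + (-4)²))² = (-32*4 + √(1 + 16))² = (-128 + √17)²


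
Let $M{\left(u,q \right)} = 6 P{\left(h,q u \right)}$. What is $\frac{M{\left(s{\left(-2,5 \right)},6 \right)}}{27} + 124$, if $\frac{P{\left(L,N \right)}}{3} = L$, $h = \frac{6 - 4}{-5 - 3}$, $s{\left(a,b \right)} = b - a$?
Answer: $\frac{743}{6} \approx 123.83$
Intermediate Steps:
$h = - \frac{1}{4}$ ($h = \frac{2}{-8} = 2 \left(- \frac{1}{8}\right) = - \frac{1}{4} \approx -0.25$)
$P{\left(L,N \right)} = 3 L$
$M{\left(u,q \right)} = - \frac{9}{2}$ ($M{\left(u,q \right)} = 6 \cdot 3 \left(- \frac{1}{4}\right) = 6 \left(- \frac{3}{4}\right) = - \frac{9}{2}$)
$\frac{M{\left(s{\left(-2,5 \right)},6 \right)}}{27} + 124 = - \frac{9}{2 \cdot 27} + 124 = \left(- \frac{9}{2}\right) \frac{1}{27} + 124 = - \frac{1}{6} + 124 = \frac{743}{6}$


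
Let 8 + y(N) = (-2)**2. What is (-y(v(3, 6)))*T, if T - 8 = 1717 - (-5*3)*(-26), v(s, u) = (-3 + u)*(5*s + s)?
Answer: 5340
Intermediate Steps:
v(s, u) = 6*s*(-3 + u) (v(s, u) = (-3 + u)*(6*s) = 6*s*(-3 + u))
y(N) = -4 (y(N) = -8 + (-2)**2 = -8 + 4 = -4)
T = 1335 (T = 8 + (1717 - (-5*3)*(-26)) = 8 + (1717 - (-15)*(-26)) = 8 + (1717 - 1*390) = 8 + (1717 - 390) = 8 + 1327 = 1335)
(-y(v(3, 6)))*T = -1*(-4)*1335 = 4*1335 = 5340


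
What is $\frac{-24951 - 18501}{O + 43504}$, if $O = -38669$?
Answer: $- \frac{43452}{4835} \approx -8.987$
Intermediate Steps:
$\frac{-24951 - 18501}{O + 43504} = \frac{-24951 - 18501}{-38669 + 43504} = - \frac{43452}{4835}$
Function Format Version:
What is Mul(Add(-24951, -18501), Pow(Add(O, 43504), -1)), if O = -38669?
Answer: Rational(-43452, 4835) ≈ -8.9870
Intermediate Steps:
Mul(Add(-24951, -18501), Pow(Add(O, 43504), -1)) = Mul(Add(-24951, -18501), Pow(Add(-38669, 43504), -1)) = Mul(-43452, Pow(4835, -1)) = Mul(-43452, Rational(1, 4835)) = Rational(-43452, 4835)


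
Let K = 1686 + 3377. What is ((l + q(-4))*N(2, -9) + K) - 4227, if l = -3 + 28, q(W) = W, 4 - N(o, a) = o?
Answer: 878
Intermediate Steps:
K = 5063
N(o, a) = 4 - o
l = 25
((l + q(-4))*N(2, -9) + K) - 4227 = ((25 - 4)*(4 - 1*2) + 5063) - 4227 = (21*(4 - 2) + 5063) - 4227 = (21*2 + 5063) - 4227 = (42 + 5063) - 4227 = 5105 - 4227 = 878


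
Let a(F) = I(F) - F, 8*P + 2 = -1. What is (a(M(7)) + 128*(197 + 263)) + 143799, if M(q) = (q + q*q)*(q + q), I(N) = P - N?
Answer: 1608885/8 ≈ 2.0111e+5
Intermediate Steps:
P = -3/8 (P = -1/4 + (1/8)*(-1) = -1/4 - 1/8 = -3/8 ≈ -0.37500)
I(N) = -3/8 - N
M(q) = 2*q*(q + q**2) (M(q) = (q + q**2)*(2*q) = 2*q*(q + q**2))
a(F) = -3/8 - 2*F (a(F) = (-3/8 - F) - F = -3/8 - 2*F)
(a(M(7)) + 128*(197 + 263)) + 143799 = ((-3/8 - 4*7**2*(1 + 7)) + 128*(197 + 263)) + 143799 = ((-3/8 - 4*49*8) + 128*460) + 143799 = ((-3/8 - 2*784) + 58880) + 143799 = ((-3/8 - 1568) + 58880) + 143799 = (-12547/8 + 58880) + 143799 = 458493/8 + 143799 = 1608885/8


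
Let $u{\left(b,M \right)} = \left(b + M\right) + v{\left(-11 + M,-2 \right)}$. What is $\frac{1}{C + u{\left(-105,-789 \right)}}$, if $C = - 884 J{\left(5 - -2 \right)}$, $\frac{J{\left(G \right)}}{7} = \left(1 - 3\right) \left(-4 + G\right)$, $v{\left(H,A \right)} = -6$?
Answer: $\frac{1}{36228} \approx 2.7603 \cdot 10^{-5}$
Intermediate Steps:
$J{\left(G \right)} = 56 - 14 G$ ($J{\left(G \right)} = 7 \left(1 - 3\right) \left(-4 + G\right) = 7 \left(- 2 \left(-4 + G\right)\right) = 7 \left(8 - 2 G\right) = 56 - 14 G$)
$u{\left(b,M \right)} = -6 + M + b$ ($u{\left(b,M \right)} = \left(b + M\right) - 6 = \left(M + b\right) - 6 = -6 + M + b$)
$C = 37128$ ($C = - 884 \left(56 - 14 \left(5 - -2\right)\right) = - 884 \left(56 - 14 \left(5 + 2\right)\right) = - 884 \left(56 - 98\right) = \left(-884\right) \left(-42\right) = 37128$)
$\frac{1}{C + u{\left(-105,-789 \right)}} = \frac{1}{37128 - 900} = \frac{1}{36228}$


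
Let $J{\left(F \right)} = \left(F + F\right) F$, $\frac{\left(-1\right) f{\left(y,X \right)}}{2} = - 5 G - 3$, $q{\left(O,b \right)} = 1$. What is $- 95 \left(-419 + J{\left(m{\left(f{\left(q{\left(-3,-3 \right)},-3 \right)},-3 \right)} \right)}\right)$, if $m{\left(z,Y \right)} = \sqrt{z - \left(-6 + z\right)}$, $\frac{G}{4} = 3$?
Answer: $38665$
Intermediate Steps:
$G = 12$ ($G = 4 \cdot 3 = 12$)
$f{\left(y,X \right)} = 126$ ($f{\left(y,X \right)} = - 2 \left(\left(-5\right) 12 - 3\right) = - 2 \left(-60 - 3\right) = \left(-2\right) \left(-63\right) = 126$)
$m{\left(z,Y \right)} = \sqrt{6}$
$J{\left(F \right)} = 2 F^{2}$ ($J{\left(F \right)} = 2 F F = 2 F^{2}$)
$- 95 \left(-419 + J{\left(m{\left(f{\left(q{\left(-3,-3 \right)},-3 \right)},-3 \right)} \right)}\right) = - 95 \left(-419 + 2 \left(\sqrt{6}\right)^{2}\right) = - 95 \left(-419 + 2 \cdot 6\right) = - 95 \left(-419 + 12\right) = \left(-95\right) \left(-407\right) = 38665$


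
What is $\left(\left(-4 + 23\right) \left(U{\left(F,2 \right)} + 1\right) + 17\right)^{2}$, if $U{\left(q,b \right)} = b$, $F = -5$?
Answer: $5476$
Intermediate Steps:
$\left(\left(-4 + 23\right) \left(U{\left(F,2 \right)} + 1\right) + 17\right)^{2} = \left(\left(-4 + 23\right) \left(2 + 1\right) + 17\right)^{2} = \left(19 \cdot 3 + 17\right)^{2} = \left(57 + 17\right)^{2} = 74^{2} = 5476$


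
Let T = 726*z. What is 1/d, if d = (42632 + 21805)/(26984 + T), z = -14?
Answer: 16820/64437 ≈ 0.26103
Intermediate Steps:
T = -10164 (T = 726*(-14) = -10164)
d = 64437/16820 (d = (42632 + 21805)/(26984 - 10164) = 64437/16820 ≈ 3.8310)
1/d = 1/(64437/16820) = 16820/64437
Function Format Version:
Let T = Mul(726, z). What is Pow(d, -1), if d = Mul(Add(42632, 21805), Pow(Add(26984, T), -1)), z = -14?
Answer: Rational(16820, 64437) ≈ 0.26103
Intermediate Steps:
T = -10164 (T = Mul(726, -14) = -10164)
d = Rational(64437, 16820) (d = Mul(Add(42632, 21805), Pow(Add(26984, -10164), -1)) = Mul(64437, Pow(16820, -1)) = Mul(64437, Rational(1, 16820)) = Rational(64437, 16820) ≈ 3.8310)
Pow(d, -1) = Pow(Rational(64437, 16820), -1) = Rational(16820, 64437)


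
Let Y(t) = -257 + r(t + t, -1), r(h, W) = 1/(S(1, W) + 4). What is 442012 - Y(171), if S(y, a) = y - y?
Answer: 1769075/4 ≈ 4.4227e+5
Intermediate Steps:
S(y, a) = 0
r(h, W) = ¼ (r(h, W) = 1/(0 + 4) = 1/4 = ¼)
Y(t) = -1027/4 (Y(t) = -257 + ¼ = -1027/4)
442012 - Y(171) = 442012 - 1*(-1027/4) = 442012 + 1027/4 = 1769075/4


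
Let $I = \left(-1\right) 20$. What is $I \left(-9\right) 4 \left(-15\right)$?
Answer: $-10800$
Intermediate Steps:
$I = -20$
$I \left(-9\right) 4 \left(-15\right) = \left(-20\right) \left(-9\right) 4 \left(-15\right) = 180 \left(-60\right) = -10800$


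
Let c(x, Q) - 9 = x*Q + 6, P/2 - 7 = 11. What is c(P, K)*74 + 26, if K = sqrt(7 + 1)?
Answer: 1136 + 5328*sqrt(2) ≈ 8670.9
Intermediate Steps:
K = 2*sqrt(2) (K = sqrt(8) = 2*sqrt(2) ≈ 2.8284)
P = 36 (P = 14 + 2*11 = 14 + 22 = 36)
c(x, Q) = 15 + Q*x (c(x, Q) = 9 + (x*Q + 6) = 9 + (Q*x + 6) = 9 + (6 + Q*x) = 15 + Q*x)
c(P, K)*74 + 26 = (15 + (2*sqrt(2))*36)*74 + 26 = (15 + 72*sqrt(2))*74 + 26 = (1110 + 5328*sqrt(2)) + 26 = 1136 + 5328*sqrt(2)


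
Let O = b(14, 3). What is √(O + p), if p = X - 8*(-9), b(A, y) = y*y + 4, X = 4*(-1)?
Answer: 9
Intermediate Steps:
X = -4
b(A, y) = 4 + y² (b(A, y) = y² + 4 = 4 + y²)
O = 13 (O = 4 + 3² = 4 + 9 = 13)
p = 68 (p = -4 - 8*(-9) = -4 + 72 = 68)
√(O + p) = √(13 + 68) = √81 = 9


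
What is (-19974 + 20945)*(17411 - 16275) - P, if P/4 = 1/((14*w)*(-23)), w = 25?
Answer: 4439800402/4025 ≈ 1.1031e+6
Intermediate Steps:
P = -2/4025 (P = 4/(((14*25)*(-23))) = 4/((350*(-23))) = 4/(-8050) = 4*(-1/8050) = -2/4025 ≈ -0.00049689)
(-19974 + 20945)*(17411 - 16275) - P = (-19974 + 20945)*(17411 - 16275) - 1*(-2/4025) = 971*1136 + 2/4025 = 1103056 + 2/4025 = 4439800402/4025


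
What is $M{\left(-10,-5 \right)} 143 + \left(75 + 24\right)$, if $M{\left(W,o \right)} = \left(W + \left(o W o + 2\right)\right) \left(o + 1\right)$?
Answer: $147675$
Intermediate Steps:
$M{\left(W,o \right)} = \left(1 + o\right) \left(2 + W + W o^{2}\right)$ ($M{\left(W,o \right)} = \left(W + \left(W o o + 2\right)\right) \left(1 + o\right) = \left(W + \left(W o^{2} + 2\right)\right) \left(1 + o\right) = \left(W + \left(2 + W o^{2}\right)\right) \left(1 + o\right) = \left(2 + W + W o^{2}\right) \left(1 + o\right) = \left(1 + o\right) \left(2 + W + W o^{2}\right)$)
$M{\left(-10,-5 \right)} 143 + \left(75 + 24\right) = \left(2 - 10 + 2 \left(-5\right) - -50 - 10 \left(-5\right)^{2} - 10 \left(-5\right)^{3}\right) 143 + \left(75 + 24\right) = \left(2 - 10 - 10 + 50 - 250 - -1250\right) 143 + 99 = \left(2 - 10 - 10 + 50 - 250 + 1250\right) 143 + 99 = 1032 \cdot 143 + 99 = 147576 + 99 = 147675$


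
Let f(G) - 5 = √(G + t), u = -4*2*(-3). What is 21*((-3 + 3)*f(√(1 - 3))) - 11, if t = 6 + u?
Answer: -11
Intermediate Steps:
u = 24 (u = -8*(-3) = 24)
t = 30 (t = 6 + 24 = 30)
f(G) = 5 + √(30 + G) (f(G) = 5 + √(G + 30) = 5 + √(30 + G))
21*((-3 + 3)*f(√(1 - 3))) - 11 = 21*((-3 + 3)*(5 + √(30 + √(1 - 3)))) - 11 = 21*(0*(5 + √(30 + √(-2)))) - 11 = 21*(0*(5 + √(30 + I*√2))) - 11 = 21*0 - 11 = 0 - 11 = -11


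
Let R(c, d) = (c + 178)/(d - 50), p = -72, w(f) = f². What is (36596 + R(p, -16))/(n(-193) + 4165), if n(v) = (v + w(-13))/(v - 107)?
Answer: 30190375/3436191 ≈ 8.7860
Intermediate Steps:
R(c, d) = (178 + c)/(-50 + d)
n(v) = (169 + v)/(-107 + v) (n(v) = (v + (-13)²)/(v - 107) = (v + 169)/(-107 + v) = (169 + v)/(-107 + v))
(36596 + R(p, -16))/(n(-193) + 4165) = (36596 + (178 - 72)/(-50 - 16))/((169 - 193)/(-107 - 193) + 4165) = (36596 + 106/(-66))/(-24/(-300) + 4165) = (36596 - 1/66*106)/(-1/300*(-24) + 4165) = (36596 - 53/33)/(2/25 + 4165) = 1207615/(33*(104127/25)) = (1207615/33)*(25/104127) = 30190375/3436191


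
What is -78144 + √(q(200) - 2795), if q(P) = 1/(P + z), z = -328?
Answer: -78144 + I*√715522/16 ≈ -78144.0 + 52.868*I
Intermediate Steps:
q(P) = 1/(-328 + P) (q(P) = 1/(P - 328) = 1/(-328 + P))
-78144 + √(q(200) - 2795) = -78144 + √(1/(-328 + 200) - 2795) = -78144 + √(1/(-128) - 2795) = -78144 + √(-1/128 - 2795) = -78144 + √(-357761/128) = -78144 + I*√715522/16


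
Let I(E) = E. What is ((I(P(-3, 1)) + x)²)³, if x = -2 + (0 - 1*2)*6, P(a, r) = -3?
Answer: 24137569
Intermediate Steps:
x = -14 (x = -2 + (0 - 2)*6 = -2 - 2*6 = -2 - 12 = -14)
((I(P(-3, 1)) + x)²)³ = ((-3 - 14)²)³ = ((-17)²)³ = 289³ = 24137569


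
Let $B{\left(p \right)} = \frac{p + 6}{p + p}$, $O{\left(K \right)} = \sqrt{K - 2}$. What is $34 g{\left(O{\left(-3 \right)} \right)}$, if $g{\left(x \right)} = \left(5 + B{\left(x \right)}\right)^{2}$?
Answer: $\frac{9673}{10} - \frac{1122 i \sqrt{5}}{5} \approx 967.3 - 501.77 i$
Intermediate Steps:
$O{\left(K \right)} = \sqrt{-2 + K}$
$B{\left(p \right)} = \frac{6 + p}{2 p}$
$g{\left(x \right)} = \left(5 + \frac{6 + x}{2 x}\right)^{2}$
$34 g{\left(O{\left(-3 \right)} \right)} = 34 \frac{\left(6 + 11 \sqrt{-2 - 3}\right)^{2}}{4 \left(-2 - 3\right)} = 34 \frac{\left(6 + 11 \sqrt{-5}\right)^{2}}{4 \left(-5\right)} = 34 \frac{\left(6 + 11 i \sqrt{5}\right)^{2}}{4 \left(-5\right)} = 34 \cdot \frac{1}{4} \left(- \frac{1}{5}\right) \left(6 + 11 i \sqrt{5}\right)^{2} = 34 \left(- \frac{\left(6 + 11 i \sqrt{5}\right)^{2}}{20}\right) = - \frac{17 \left(6 + 11 i \sqrt{5}\right)^{2}}{10}$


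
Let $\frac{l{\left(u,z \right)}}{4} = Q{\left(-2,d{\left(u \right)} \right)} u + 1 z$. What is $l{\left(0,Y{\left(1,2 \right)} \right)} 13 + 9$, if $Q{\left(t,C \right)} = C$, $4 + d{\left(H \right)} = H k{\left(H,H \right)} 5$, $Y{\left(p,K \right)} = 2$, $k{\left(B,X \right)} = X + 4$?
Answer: $113$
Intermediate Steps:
$k{\left(B,X \right)} = 4 + X$
$d{\left(H \right)} = -4 + 5 H \left(4 + H\right)$ ($d{\left(H \right)} = -4 + H \left(4 + H\right) 5 = -4 + 5 H \left(4 + H\right)$)
$l{\left(u,z \right)} = 4 z + 4 u \left(-4 + 5 u \left(4 + u\right)\right)$ ($l{\left(u,z \right)} = 4 \left(\left(-4 + 5 u \left(4 + u\right)\right) u + 1 z\right) = 4 \left(u \left(-4 + 5 u \left(4 + u\right)\right) + z\right) = 4 \left(z + u \left(-4 + 5 u \left(4 + u\right)\right)\right) = 4 z + 4 u \left(-4 + 5 u \left(4 + u\right)\right)$)
$l{\left(0,Y{\left(1,2 \right)} \right)} 13 + 9 = \left(4 \cdot 2 + 4 \cdot 0 \left(-4 + 5 \cdot 0 \left(4 + 0\right)\right)\right) 13 + 9 = \left(8 + 4 \cdot 0 \left(-4 + 5 \cdot 0 \cdot 4\right)\right) 13 + 9 = \left(8 + 4 \cdot 0 \left(-4 + 0\right)\right) 13 + 9 = \left(8 + 4 \cdot 0 \left(-4\right)\right) 13 + 9 = \left(8 + 0\right) 13 + 9 = 8 \cdot 13 + 9 = 104 + 9 = 113$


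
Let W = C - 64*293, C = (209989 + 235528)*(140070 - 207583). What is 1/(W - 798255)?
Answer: -1/30079006228 ≈ -3.3246e-11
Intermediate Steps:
C = -30078189221 (C = 445517*(-67513) = -30078189221)
W = -30078207973 (W = -30078189221 - 64*293 = -30078189221 - 18752 = -30078207973)
1/(W - 798255) = 1/(-30078207973 - 798255) = 1/(-30079006228) = -1/30079006228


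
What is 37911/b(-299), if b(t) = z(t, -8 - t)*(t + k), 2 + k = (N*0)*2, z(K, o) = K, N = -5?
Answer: 37911/89999 ≈ 0.42124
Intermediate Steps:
k = -2 (k = -2 - 5*0*2 = -2 + 0*2 = -2 + 0 = -2)
b(t) = t*(-2 + t) (b(t) = t*(t - 2) = t*(-2 + t))
37911/b(-299) = 37911/((-299*(-2 - 299))) = 37911/((-299*(-301))) = 37911/89999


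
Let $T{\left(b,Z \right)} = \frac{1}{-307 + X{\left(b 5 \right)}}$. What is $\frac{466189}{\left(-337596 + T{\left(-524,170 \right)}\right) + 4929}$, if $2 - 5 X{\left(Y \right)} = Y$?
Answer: $- \frac{506747443}{361609024} \approx -1.4014$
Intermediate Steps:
$X{\left(Y \right)} = \frac{2}{5} - \frac{Y}{5}$
$T{\left(b,Z \right)} = \frac{1}{- \frac{1533}{5} - b}$ ($T{\left(b,Z \right)} = \frac{1}{-307 - \left(- \frac{2}{5} + \frac{b 5}{5}\right)} = \frac{1}{-307 - \left(- \frac{2}{5} + \frac{5 b}{5}\right)} = \frac{1}{-307 - \left(- \frac{2}{5} + b\right)} = \frac{1}{- \frac{1533}{5} - b}$)
$\frac{466189}{\left(-337596 + T{\left(-524,170 \right)}\right) + 4929} = \frac{466189}{\left(-337596 - \frac{5}{1533 + 5 \left(-524\right)}\right) + 4929} = \frac{466189}{\left(-337596 - \frac{5}{1533 - 2620}\right) + 4929} = \frac{466189}{\left(-337596 - \frac{5}{-1087}\right) + 4929} = \frac{466189}{\left(-337596 - - \frac{5}{1087}\right) + 4929} = \frac{466189}{\left(-337596 + \frac{5}{1087}\right) + 4929} = \frac{466189}{- \frac{366966847}{1087} + 4929} = \frac{466189}{- \frac{361609024}{1087}} = 466189 \left(- \frac{1087}{361609024}\right) = - \frac{506747443}{361609024}$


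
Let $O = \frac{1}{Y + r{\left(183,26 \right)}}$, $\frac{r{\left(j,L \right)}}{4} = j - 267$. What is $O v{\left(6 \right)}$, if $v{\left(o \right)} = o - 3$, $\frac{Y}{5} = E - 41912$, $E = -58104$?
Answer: $- \frac{3}{500416} \approx -5.995 \cdot 10^{-6}$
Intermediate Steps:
$r{\left(j,L \right)} = -1068 + 4 j$ ($r{\left(j,L \right)} = 4 \left(j - 267\right) = 4 \left(-267 + j\right) = -1068 + 4 j$)
$Y = -500080$ ($Y = 5 \left(-58104 - 41912\right) = 5 \left(-100016\right) = -500080$)
$v{\left(o \right)} = -3 + o$
$O = - \frac{1}{500416}$ ($O = \frac{1}{-500080 + \left(-1068 + 4 \cdot 183\right)} = \frac{1}{-500080 + \left(-1068 + 732\right)} = \frac{1}{-500080 - 336} = \frac{1}{-500416} = - \frac{1}{500416} \approx -1.9983 \cdot 10^{-6}$)
$O v{\left(6 \right)} = - \frac{-3 + 6}{500416} = \left(- \frac{1}{500416}\right) 3 = - \frac{3}{500416}$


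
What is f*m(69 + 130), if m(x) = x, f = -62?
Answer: -12338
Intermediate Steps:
f*m(69 + 130) = -62*(69 + 130) = -62*199 = -12338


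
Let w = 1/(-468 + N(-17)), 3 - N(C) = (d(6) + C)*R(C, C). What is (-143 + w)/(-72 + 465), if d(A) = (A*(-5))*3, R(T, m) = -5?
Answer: -47667/131000 ≈ -0.36387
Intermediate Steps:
d(A) = -15*A (d(A) = -5*A*3 = -15*A)
N(C) = -447 + 5*C (N(C) = 3 - (-15*6 + C)*(-5) = 3 - (-90 + C)*(-5) = 3 - (450 - 5*C) = 3 + (-450 + 5*C) = -447 + 5*C)
w = -1/1000 (w = 1/(-468 + (-447 + 5*(-17))) = 1/(-468 + (-447 - 85)) = 1/(-468 - 532) = 1/(-1000) = -1/1000 ≈ -0.0010000)
(-143 + w)/(-72 + 465) = (-143 - 1/1000)/(-72 + 465) = -143001/1000/393 = -143001/1000*1/393 = -47667/131000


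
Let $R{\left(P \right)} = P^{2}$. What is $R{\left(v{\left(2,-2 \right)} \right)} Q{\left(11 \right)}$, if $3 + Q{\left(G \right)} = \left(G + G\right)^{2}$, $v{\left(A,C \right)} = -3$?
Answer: $4329$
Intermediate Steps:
$Q{\left(G \right)} = -3 + 4 G^{2}$ ($Q{\left(G \right)} = -3 + \left(G + G\right)^{2} = -3 + \left(2 G\right)^{2} = -3 + 4 G^{2}$)
$R{\left(v{\left(2,-2 \right)} \right)} Q{\left(11 \right)} = \left(-3\right)^{2} \left(-3 + 4 \cdot 11^{2}\right) = 9 \left(-3 + 4 \cdot 121\right) = 9 \left(-3 + 484\right) = 9 \cdot 481 = 4329$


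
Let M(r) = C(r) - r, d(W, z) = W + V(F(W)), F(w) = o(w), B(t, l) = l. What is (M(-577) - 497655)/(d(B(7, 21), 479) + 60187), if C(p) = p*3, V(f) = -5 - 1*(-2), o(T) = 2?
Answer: -498809/60205 ≈ -8.2852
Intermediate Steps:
F(w) = 2
V(f) = -3 (V(f) = -5 + 2 = -3)
d(W, z) = -3 + W (d(W, z) = W - 3 = -3 + W)
C(p) = 3*p
M(r) = 2*r (M(r) = 3*r - r = 2*r)
(M(-577) - 497655)/(d(B(7, 21), 479) + 60187) = (2*(-577) - 497655)/((-3 + 21) + 60187) = (-1154 - 497655)/(18 + 60187) = -498809/60205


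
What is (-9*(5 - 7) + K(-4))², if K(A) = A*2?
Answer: 100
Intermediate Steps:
K(A) = 2*A
(-9*(5 - 7) + K(-4))² = (-9*(5 - 7) + 2*(-4))² = (-9*(-2) - 8)² = (18 - 8)² = 10² = 100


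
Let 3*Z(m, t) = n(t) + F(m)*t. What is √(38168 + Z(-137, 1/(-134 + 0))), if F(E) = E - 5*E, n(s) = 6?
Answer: 2*√385512774/201 ≈ 195.37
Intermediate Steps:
F(E) = -4*E
Z(m, t) = 2 - 4*m*t/3 (Z(m, t) = (6 + (-4*m)*t)/3 = (6 - 4*m*t)/3 = 2 - 4*m*t/3)
√(38168 + Z(-137, 1/(-134 + 0))) = √(38168 + (2 - 4/3*(-137)/(-134 + 0))) = √(38168 + (2 - 4/3*(-137)/(-134))) = √(38168 + (2 - 4/3*(-137)*(-1/134))) = √(38168 + (2 - 274/201)) = √(38168 + 128/201) = √(7671896/201) = 2*√385512774/201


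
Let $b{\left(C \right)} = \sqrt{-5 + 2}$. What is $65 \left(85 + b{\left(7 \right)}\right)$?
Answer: $5525 + 65 i \sqrt{3} \approx 5525.0 + 112.58 i$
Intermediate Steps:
$b{\left(C \right)} = i \sqrt{3}$ ($b{\left(C \right)} = \sqrt{-3} = i \sqrt{3}$)
$65 \left(85 + b{\left(7 \right)}\right) = 65 \left(85 + i \sqrt{3}\right) = 5525 + 65 i \sqrt{3}$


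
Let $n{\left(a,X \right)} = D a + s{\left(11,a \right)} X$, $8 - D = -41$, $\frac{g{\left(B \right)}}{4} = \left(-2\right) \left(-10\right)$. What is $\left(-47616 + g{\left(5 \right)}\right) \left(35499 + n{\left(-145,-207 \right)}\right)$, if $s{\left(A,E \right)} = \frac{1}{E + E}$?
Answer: $- \frac{195716811656}{145} \approx -1.3498 \cdot 10^{9}$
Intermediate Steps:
$g{\left(B \right)} = 80$ ($g{\left(B \right)} = 4 \left(\left(-2\right) \left(-10\right)\right) = 4 \cdot 20 = 80$)
$s{\left(A,E \right)} = \frac{1}{2 E}$
$D = 49$ ($D = 8 - -41 = 8 + 41 = 49$)
$n{\left(a,X \right)} = 49 a + \frac{X}{2 a}$ ($n{\left(a,X \right)} = 49 a + \frac{1}{2 a} X = 49 a + \frac{X}{2 a}$)
$\left(-47616 + g{\left(5 \right)}\right) \left(35499 + n{\left(-145,-207 \right)}\right) = \left(-47616 + 80\right) \left(35499 + \left(49 \left(-145\right) + \frac{1}{2} \left(-207\right) \frac{1}{-145}\right)\right) = - 47536 \left(35499 - \left(7105 + \frac{207}{2} \left(- \frac{1}{145}\right)\right)\right) = - 47536 \left(35499 + \left(-7105 + \frac{207}{290}\right)\right) = - 47536 \left(35499 - \frac{2060243}{290}\right) = \left(-47536\right) \frac{8234467}{290} = - \frac{195716811656}{145}$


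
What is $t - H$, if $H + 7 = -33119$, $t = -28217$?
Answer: $4909$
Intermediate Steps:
$H = -33126$ ($H = -7 - 33119 = -33126$)
$t - H = -28217 - -33126 = -28217 + 33126 = 4909$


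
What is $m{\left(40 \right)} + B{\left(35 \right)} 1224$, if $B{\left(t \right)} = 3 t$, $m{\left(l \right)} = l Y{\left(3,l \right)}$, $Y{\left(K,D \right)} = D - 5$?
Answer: $129920$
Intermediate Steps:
$Y{\left(K,D \right)} = -5 + D$
$m{\left(l \right)} = l \left(-5 + l\right)$
$m{\left(40 \right)} + B{\left(35 \right)} 1224 = 40 \left(-5 + 40\right) + 3 \cdot 35 \cdot 1224 = 40 \cdot 35 + 105 \cdot 1224 = 1400 + 128520 = 129920$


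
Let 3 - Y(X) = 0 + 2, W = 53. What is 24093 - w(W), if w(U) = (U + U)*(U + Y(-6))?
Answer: 18369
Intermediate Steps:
Y(X) = 1 (Y(X) = 3 - (0 + 2) = 3 - 1*2 = 3 - 2 = 1)
w(U) = 2*U*(1 + U) (w(U) = (U + U)*(U + 1) = (2*U)*(1 + U) = 2*U*(1 + U))
24093 - w(W) = 24093 - 2*53*(1 + 53) = 24093 - 2*53*54 = 24093 - 1*5724 = 24093 - 5724 = 18369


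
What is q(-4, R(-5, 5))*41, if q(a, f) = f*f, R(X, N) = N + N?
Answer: 4100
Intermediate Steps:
R(X, N) = 2*N
q(a, f) = f²
q(-4, R(-5, 5))*41 = (2*5)²*41 = 10²*41 = 100*41 = 4100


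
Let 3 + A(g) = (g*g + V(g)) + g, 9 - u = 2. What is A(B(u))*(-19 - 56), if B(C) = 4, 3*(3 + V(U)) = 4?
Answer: -1150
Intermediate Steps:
u = 7 (u = 9 - 1*2 = 9 - 2 = 7)
V(U) = -5/3 (V(U) = -3 + (1/3)*4 = -3 + 4/3 = -5/3)
A(g) = -14/3 + g + g**2 (A(g) = -3 + ((g*g - 5/3) + g) = -3 + ((g**2 - 5/3) + g) = -3 + ((-5/3 + g**2) + g) = -3 + (-5/3 + g + g**2) = -14/3 + g + g**2)
A(B(u))*(-19 - 56) = (-14/3 + 4 + 4**2)*(-19 - 56) = (-14/3 + 4 + 16)*(-75) = (46/3)*(-75) = -1150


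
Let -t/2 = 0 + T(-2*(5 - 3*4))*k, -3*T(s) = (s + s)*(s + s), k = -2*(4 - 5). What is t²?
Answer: 9834496/9 ≈ 1.0927e+6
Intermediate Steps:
k = 2 (k = -2*(-1) = 2)
T(s) = -4*s²/3 (T(s) = -(s + s)*(s + s)/3 = -2*s*2*s/3 = -4*s²/3)
t = 3136/3 (t = -2*(0 - 4*4*(5 - 3*4)²/3*2) = -2*(0 - 4*4*(5 - 12)²/3*2) = -2*(0 - 4*(-2*(-7))²/3*2) = -2*(0 - 4/3*14²*2) = -2*(0 - 4/3*196*2) = -2*(0 - 784/3*2) = -2*(0 - 1568/3) = -2*(-1568/3) = 3136/3 ≈ 1045.3)
t² = (3136/3)² = 9834496/9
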